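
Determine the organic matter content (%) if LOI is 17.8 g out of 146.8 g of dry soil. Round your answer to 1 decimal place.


Step 1: OM% = 100 * LOI / sample mass
Step 2: OM = 100 * 17.8 / 146.8
Step 3: OM = 12.1%

12.1


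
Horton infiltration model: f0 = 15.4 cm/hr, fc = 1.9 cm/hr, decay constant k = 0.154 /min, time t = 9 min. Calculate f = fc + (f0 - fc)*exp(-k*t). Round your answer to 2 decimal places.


Step 1: f = fc + (f0 - fc) * exp(-k * t)
Step 2: exp(-0.154 * 9) = 0.250074
Step 3: f = 1.9 + (15.4 - 1.9) * 0.250074
Step 4: f = 1.9 + 13.5 * 0.250074
Step 5: f = 5.28 cm/hr

5.28


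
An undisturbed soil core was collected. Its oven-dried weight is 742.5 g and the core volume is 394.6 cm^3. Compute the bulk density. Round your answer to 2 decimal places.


Step 1: Identify the formula: BD = dry mass / volume
Step 2: Substitute values: BD = 742.5 / 394.6
Step 3: BD = 1.88 g/cm^3

1.88


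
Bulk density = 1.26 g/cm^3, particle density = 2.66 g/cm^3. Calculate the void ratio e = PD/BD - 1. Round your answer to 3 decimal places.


Step 1: e = PD / BD - 1
Step 2: e = 2.66 / 1.26 - 1
Step 3: e = 2.11111 - 1
Step 4: e = 1.111

1.111


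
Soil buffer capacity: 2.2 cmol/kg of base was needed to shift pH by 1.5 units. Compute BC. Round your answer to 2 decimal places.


Step 1: BC = change in base / change in pH
Step 2: BC = 2.2 / 1.5
Step 3: BC = 1.47 cmol/(kg*pH unit)

1.47


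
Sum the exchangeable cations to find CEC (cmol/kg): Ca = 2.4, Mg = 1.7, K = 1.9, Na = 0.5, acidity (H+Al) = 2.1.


Step 1: CEC = Ca + Mg + K + Na + (H+Al)
Step 2: CEC = 2.4 + 1.7 + 1.9 + 0.5 + 2.1
Step 3: CEC = 8.6 cmol/kg

8.6


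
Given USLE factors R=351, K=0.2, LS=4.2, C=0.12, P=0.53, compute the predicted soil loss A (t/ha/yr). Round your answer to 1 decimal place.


Step 1: A = R * K * LS * C * P
Step 2: R * K = 351 * 0.2 = 70.2
Step 3: (R*K) * LS = 70.2 * 4.2 = 294.84
Step 4: * C * P = 294.84 * 0.12 * 0.53 = 18.8
Step 5: A = 18.8 t/(ha*yr)

18.8


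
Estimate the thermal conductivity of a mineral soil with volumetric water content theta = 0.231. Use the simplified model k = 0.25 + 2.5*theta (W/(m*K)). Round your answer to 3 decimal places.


Step 1: k = 0.25 + 2.5 * theta
Step 2: k = 0.25 + 2.5 * 0.231
Step 3: k = 0.25 + 0.578
Step 4: k = 0.828 W/(m*K)

0.828


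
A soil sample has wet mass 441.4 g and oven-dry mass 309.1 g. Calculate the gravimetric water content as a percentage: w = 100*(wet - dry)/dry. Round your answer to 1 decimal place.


Step 1: Water mass = wet - dry = 441.4 - 309.1 = 132.3 g
Step 2: w = 100 * water mass / dry mass
Step 3: w = 100 * 132.3 / 309.1 = 42.8%

42.8


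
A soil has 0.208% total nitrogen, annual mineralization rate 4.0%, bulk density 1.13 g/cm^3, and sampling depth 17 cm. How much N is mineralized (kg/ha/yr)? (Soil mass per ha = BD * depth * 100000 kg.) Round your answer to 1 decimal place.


Step 1: Soil mass per ha = BD * depth * 100000 = 1.13 * 17 * 100000 = 1921000 kg
Step 2: Total N pool = soil mass * N%/100 = 1921000 * 0.208/100 = 3995.68 kg/ha
Step 3: N mineralized = N pool * rate%/100 = 3995.68 * 4.0/100 = 159.8 kg/ha/yr

159.8


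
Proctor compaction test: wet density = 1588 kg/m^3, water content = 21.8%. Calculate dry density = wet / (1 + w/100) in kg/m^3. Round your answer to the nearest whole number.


Step 1: Dry density = wet density / (1 + w/100)
Step 2: Dry density = 1588 / (1 + 21.8/100)
Step 3: Dry density = 1588 / 1.218
Step 4: Dry density = 1304 kg/m^3

1304


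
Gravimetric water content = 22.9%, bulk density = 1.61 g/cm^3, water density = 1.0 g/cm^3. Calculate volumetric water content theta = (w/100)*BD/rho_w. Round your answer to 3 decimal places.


Step 1: theta = (w / 100) * BD / rho_w
Step 2: theta = (22.9 / 100) * 1.61 / 1.0
Step 3: theta = 0.229 * 1.61
Step 4: theta = 0.369

0.369


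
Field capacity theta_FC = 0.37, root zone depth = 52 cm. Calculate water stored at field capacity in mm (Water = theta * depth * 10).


Step 1: Water (mm) = theta_FC * depth (cm) * 10
Step 2: Water = 0.37 * 52 * 10
Step 3: Water = 192.4 mm

192.4


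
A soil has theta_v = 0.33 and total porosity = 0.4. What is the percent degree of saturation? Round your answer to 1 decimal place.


Step 1: S = 100 * theta_v / n
Step 2: S = 100 * 0.33 / 0.4
Step 3: S = 82.5%

82.5


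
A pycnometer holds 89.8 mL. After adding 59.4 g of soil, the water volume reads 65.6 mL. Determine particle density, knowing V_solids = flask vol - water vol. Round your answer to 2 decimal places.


Step 1: Volume of solids = flask volume - water volume with soil
Step 2: V_solids = 89.8 - 65.6 = 24.2 mL
Step 3: Particle density = mass / V_solids = 59.4 / 24.2 = 2.45 g/cm^3

2.45


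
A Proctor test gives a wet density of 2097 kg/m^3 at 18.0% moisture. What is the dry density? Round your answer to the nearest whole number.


Step 1: Dry density = wet density / (1 + w/100)
Step 2: Dry density = 2097 / (1 + 18.0/100)
Step 3: Dry density = 2097 / 1.18
Step 4: Dry density = 1777 kg/m^3

1777


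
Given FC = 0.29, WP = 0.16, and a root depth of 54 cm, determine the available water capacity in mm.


Step 1: Available water = (FC - WP) * depth * 10
Step 2: AW = (0.29 - 0.16) * 54 * 10
Step 3: AW = 0.13 * 54 * 10
Step 4: AW = 70.2 mm

70.2


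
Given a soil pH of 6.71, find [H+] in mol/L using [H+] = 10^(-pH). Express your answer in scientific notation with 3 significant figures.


Step 1: [H+] = 10^(-pH)
Step 2: [H+] = 10^(-6.71)
Step 3: [H+] = 1.95e-07 mol/L

1.95e-07


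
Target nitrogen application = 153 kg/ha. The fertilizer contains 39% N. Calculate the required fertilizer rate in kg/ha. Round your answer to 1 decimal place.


Step 1: Fertilizer rate = target N / (N content / 100)
Step 2: Rate = 153 / (39 / 100)
Step 3: Rate = 153 / 0.39
Step 4: Rate = 392.3 kg/ha

392.3


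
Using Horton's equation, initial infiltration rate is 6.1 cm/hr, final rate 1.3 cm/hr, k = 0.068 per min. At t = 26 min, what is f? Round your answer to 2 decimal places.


Step 1: f = fc + (f0 - fc) * exp(-k * t)
Step 2: exp(-0.068 * 26) = 0.170674
Step 3: f = 1.3 + (6.1 - 1.3) * 0.170674
Step 4: f = 1.3 + 4.8 * 0.170674
Step 5: f = 2.12 cm/hr

2.12


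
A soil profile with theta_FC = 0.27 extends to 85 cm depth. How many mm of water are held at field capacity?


Step 1: Water (mm) = theta_FC * depth (cm) * 10
Step 2: Water = 0.27 * 85 * 10
Step 3: Water = 229.5 mm

229.5


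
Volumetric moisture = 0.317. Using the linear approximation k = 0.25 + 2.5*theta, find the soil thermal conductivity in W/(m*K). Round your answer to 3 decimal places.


Step 1: k = 0.25 + 2.5 * theta
Step 2: k = 0.25 + 2.5 * 0.317
Step 3: k = 0.25 + 0.793
Step 4: k = 1.043 W/(m*K)

1.043


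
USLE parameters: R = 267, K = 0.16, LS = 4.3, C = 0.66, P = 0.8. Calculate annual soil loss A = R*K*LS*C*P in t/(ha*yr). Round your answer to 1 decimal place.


Step 1: A = R * K * LS * C * P
Step 2: R * K = 267 * 0.16 = 42.72
Step 3: (R*K) * LS = 42.72 * 4.3 = 183.696
Step 4: * C * P = 183.696 * 0.66 * 0.8 = 97.0
Step 5: A = 97.0 t/(ha*yr)

97.0


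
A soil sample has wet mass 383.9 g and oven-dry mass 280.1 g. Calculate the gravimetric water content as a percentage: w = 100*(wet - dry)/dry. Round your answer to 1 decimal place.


Step 1: Water mass = wet - dry = 383.9 - 280.1 = 103.8 g
Step 2: w = 100 * water mass / dry mass
Step 3: w = 100 * 103.8 / 280.1 = 37.1%

37.1


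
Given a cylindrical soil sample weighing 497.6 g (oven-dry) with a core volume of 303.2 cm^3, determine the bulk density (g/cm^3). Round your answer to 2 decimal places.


Step 1: Identify the formula: BD = dry mass / volume
Step 2: Substitute values: BD = 497.6 / 303.2
Step 3: BD = 1.64 g/cm^3

1.64


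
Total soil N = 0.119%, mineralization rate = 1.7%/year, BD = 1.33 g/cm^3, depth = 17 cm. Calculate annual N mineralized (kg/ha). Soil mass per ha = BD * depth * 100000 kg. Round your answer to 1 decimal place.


Step 1: Soil mass per ha = BD * depth * 100000 = 1.33 * 17 * 100000 = 2261000 kg
Step 2: Total N pool = soil mass * N%/100 = 2261000 * 0.119/100 = 2690.59 kg/ha
Step 3: N mineralized = N pool * rate%/100 = 2690.59 * 1.7/100 = 45.7 kg/ha/yr

45.7


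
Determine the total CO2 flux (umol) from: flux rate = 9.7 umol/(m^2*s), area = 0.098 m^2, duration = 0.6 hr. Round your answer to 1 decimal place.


Step 1: Convert time to seconds: 0.6 hr * 3600 = 2160.0 s
Step 2: Total = flux * area * time_s
Step 3: Total = 9.7 * 0.098 * 2160.0
Step 4: Total = 2053.3 umol

2053.3


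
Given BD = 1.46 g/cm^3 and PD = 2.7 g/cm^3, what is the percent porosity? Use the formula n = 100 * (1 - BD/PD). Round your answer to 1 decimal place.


Step 1: Formula: n = 100 * (1 - BD / PD)
Step 2: n = 100 * (1 - 1.46 / 2.7)
Step 3: n = 100 * (1 - 0.54074)
Step 4: n = 45.9%

45.9


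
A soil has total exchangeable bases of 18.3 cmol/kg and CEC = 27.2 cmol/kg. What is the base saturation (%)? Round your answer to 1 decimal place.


Step 1: BS = 100 * (sum of bases) / CEC
Step 2: BS = 100 * 18.3 / 27.2
Step 3: BS = 67.3%

67.3


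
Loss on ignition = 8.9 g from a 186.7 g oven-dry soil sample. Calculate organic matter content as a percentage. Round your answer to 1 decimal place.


Step 1: OM% = 100 * LOI / sample mass
Step 2: OM = 100 * 8.9 / 186.7
Step 3: OM = 4.8%

4.8


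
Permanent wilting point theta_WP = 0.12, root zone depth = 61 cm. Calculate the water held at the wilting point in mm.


Step 1: Water (mm) = theta_WP * depth * 10
Step 2: Water = 0.12 * 61 * 10
Step 3: Water = 73.2 mm

73.2


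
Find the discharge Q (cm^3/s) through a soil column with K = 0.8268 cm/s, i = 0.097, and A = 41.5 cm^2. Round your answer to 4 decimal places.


Step 1: Apply Darcy's law: Q = K * i * A
Step 2: Q = 0.8268 * 0.097 * 41.5
Step 3: Q = 3.3283 cm^3/s

3.3283


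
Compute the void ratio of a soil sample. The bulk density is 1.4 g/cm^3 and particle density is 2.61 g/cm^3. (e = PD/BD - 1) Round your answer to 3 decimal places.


Step 1: e = PD / BD - 1
Step 2: e = 2.61 / 1.4 - 1
Step 3: e = 1.86429 - 1
Step 4: e = 0.864

0.864


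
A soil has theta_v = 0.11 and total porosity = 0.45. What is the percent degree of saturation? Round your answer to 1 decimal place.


Step 1: S = 100 * theta_v / n
Step 2: S = 100 * 0.11 / 0.45
Step 3: S = 24.4%

24.4


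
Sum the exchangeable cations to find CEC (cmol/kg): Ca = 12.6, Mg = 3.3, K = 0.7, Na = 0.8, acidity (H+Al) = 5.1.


Step 1: CEC = Ca + Mg + K + Na + (H+Al)
Step 2: CEC = 12.6 + 3.3 + 0.7 + 0.8 + 5.1
Step 3: CEC = 22.5 cmol/kg

22.5


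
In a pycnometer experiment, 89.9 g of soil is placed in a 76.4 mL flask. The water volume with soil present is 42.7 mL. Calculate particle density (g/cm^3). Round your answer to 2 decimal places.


Step 1: Volume of solids = flask volume - water volume with soil
Step 2: V_solids = 76.4 - 42.7 = 33.7 mL
Step 3: Particle density = mass / V_solids = 89.9 / 33.7 = 2.67 g/cm^3

2.67


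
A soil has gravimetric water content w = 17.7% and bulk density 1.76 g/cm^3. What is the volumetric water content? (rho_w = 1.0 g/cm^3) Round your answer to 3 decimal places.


Step 1: theta = (w / 100) * BD / rho_w
Step 2: theta = (17.7 / 100) * 1.76 / 1.0
Step 3: theta = 0.177 * 1.76
Step 4: theta = 0.312

0.312


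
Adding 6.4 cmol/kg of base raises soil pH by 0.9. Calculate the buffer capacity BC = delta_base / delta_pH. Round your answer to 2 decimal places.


Step 1: BC = change in base / change in pH
Step 2: BC = 6.4 / 0.9
Step 3: BC = 7.11 cmol/(kg*pH unit)

7.11


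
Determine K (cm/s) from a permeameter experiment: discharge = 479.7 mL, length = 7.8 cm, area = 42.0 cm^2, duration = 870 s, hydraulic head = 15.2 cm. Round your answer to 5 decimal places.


Step 1: K = Q * L / (A * t * h)
Step 2: Numerator = 479.7 * 7.8 = 3741.66
Step 3: Denominator = 42.0 * 870 * 15.2 = 555408.0
Step 4: K = 3741.66 / 555408.0 = 0.00674 cm/s

0.00674


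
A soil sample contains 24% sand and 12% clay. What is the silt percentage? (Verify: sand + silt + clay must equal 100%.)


Step 1: sand + silt + clay = 100%
Step 2: silt = 100 - sand - clay
Step 3: silt = 100 - 24 - 12
Step 4: silt = 64%

64


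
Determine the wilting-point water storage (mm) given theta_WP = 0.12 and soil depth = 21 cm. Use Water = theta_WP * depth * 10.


Step 1: Water (mm) = theta_WP * depth * 10
Step 2: Water = 0.12 * 21 * 10
Step 3: Water = 25.2 mm

25.2


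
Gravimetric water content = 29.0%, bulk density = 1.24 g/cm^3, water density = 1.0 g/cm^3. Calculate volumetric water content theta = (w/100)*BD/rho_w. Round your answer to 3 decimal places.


Step 1: theta = (w / 100) * BD / rho_w
Step 2: theta = (29.0 / 100) * 1.24 / 1.0
Step 3: theta = 0.29 * 1.24
Step 4: theta = 0.36

0.36


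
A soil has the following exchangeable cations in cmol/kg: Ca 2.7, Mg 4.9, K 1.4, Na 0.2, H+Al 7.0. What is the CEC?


Step 1: CEC = Ca + Mg + K + Na + (H+Al)
Step 2: CEC = 2.7 + 4.9 + 1.4 + 0.2 + 7.0
Step 3: CEC = 16.2 cmol/kg

16.2


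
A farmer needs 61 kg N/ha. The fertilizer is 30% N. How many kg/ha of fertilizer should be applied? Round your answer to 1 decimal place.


Step 1: Fertilizer rate = target N / (N content / 100)
Step 2: Rate = 61 / (30 / 100)
Step 3: Rate = 61 / 0.3
Step 4: Rate = 203.3 kg/ha

203.3


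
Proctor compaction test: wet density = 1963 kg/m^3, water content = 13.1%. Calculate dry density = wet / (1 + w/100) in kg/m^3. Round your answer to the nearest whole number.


Step 1: Dry density = wet density / (1 + w/100)
Step 2: Dry density = 1963 / (1 + 13.1/100)
Step 3: Dry density = 1963 / 1.131
Step 4: Dry density = 1736 kg/m^3

1736


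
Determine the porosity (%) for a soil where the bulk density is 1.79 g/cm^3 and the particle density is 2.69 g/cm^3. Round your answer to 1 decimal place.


Step 1: Formula: n = 100 * (1 - BD / PD)
Step 2: n = 100 * (1 - 1.79 / 2.69)
Step 3: n = 100 * (1 - 0.66543)
Step 4: n = 33.5%

33.5


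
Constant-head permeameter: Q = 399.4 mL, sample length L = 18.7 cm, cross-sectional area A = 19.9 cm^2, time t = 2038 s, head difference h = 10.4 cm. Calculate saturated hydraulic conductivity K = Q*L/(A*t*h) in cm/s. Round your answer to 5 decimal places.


Step 1: K = Q * L / (A * t * h)
Step 2: Numerator = 399.4 * 18.7 = 7468.78
Step 3: Denominator = 19.9 * 2038 * 10.4 = 421784.48
Step 4: K = 7468.78 / 421784.48 = 0.01771 cm/s

0.01771


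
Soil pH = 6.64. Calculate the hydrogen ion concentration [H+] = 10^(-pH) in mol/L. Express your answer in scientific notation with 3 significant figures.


Step 1: [H+] = 10^(-pH)
Step 2: [H+] = 10^(-6.64)
Step 3: [H+] = 2.29e-07 mol/L

2.29e-07


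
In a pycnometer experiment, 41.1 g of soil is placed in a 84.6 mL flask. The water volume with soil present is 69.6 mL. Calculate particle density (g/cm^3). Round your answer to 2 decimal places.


Step 1: Volume of solids = flask volume - water volume with soil
Step 2: V_solids = 84.6 - 69.6 = 15.0 mL
Step 3: Particle density = mass / V_solids = 41.1 / 15.0 = 2.74 g/cm^3

2.74


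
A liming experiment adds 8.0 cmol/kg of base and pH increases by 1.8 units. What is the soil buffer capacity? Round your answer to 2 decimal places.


Step 1: BC = change in base / change in pH
Step 2: BC = 8.0 / 1.8
Step 3: BC = 4.44 cmol/(kg*pH unit)

4.44


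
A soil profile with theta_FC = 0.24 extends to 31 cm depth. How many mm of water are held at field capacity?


Step 1: Water (mm) = theta_FC * depth (cm) * 10
Step 2: Water = 0.24 * 31 * 10
Step 3: Water = 74.4 mm

74.4


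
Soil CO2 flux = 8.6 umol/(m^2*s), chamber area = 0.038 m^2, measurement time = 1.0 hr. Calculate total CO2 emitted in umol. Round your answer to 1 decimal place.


Step 1: Convert time to seconds: 1.0 hr * 3600 = 3600.0 s
Step 2: Total = flux * area * time_s
Step 3: Total = 8.6 * 0.038 * 3600.0
Step 4: Total = 1176.5 umol

1176.5


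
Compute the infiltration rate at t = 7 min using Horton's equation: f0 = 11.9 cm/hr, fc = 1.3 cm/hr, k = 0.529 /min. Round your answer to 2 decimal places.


Step 1: f = fc + (f0 - fc) * exp(-k * t)
Step 2: exp(-0.529 * 7) = 0.024649
Step 3: f = 1.3 + (11.9 - 1.3) * 0.024649
Step 4: f = 1.3 + 10.6 * 0.024649
Step 5: f = 1.56 cm/hr

1.56


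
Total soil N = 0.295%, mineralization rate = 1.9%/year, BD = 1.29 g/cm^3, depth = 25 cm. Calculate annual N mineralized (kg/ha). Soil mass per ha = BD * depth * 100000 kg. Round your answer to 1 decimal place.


Step 1: Soil mass per ha = BD * depth * 100000 = 1.29 * 25 * 100000 = 3225000 kg
Step 2: Total N pool = soil mass * N%/100 = 3225000 * 0.295/100 = 9513.75 kg/ha
Step 3: N mineralized = N pool * rate%/100 = 9513.75 * 1.9/100 = 180.8 kg/ha/yr

180.8


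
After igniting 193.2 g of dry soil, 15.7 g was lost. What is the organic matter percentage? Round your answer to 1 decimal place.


Step 1: OM% = 100 * LOI / sample mass
Step 2: OM = 100 * 15.7 / 193.2
Step 3: OM = 8.1%

8.1


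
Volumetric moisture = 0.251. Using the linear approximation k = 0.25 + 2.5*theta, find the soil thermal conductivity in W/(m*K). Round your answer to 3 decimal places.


Step 1: k = 0.25 + 2.5 * theta
Step 2: k = 0.25 + 2.5 * 0.251
Step 3: k = 0.25 + 0.628
Step 4: k = 0.878 W/(m*K)

0.878


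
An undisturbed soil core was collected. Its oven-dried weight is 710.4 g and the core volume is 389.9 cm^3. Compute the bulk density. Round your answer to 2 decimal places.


Step 1: Identify the formula: BD = dry mass / volume
Step 2: Substitute values: BD = 710.4 / 389.9
Step 3: BD = 1.82 g/cm^3

1.82


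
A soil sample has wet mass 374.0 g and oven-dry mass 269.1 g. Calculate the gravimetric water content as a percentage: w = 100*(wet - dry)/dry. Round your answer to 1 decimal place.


Step 1: Water mass = wet - dry = 374.0 - 269.1 = 104.9 g
Step 2: w = 100 * water mass / dry mass
Step 3: w = 100 * 104.9 / 269.1 = 39.0%

39.0


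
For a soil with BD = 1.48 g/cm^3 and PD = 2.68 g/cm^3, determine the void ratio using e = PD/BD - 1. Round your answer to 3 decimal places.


Step 1: e = PD / BD - 1
Step 2: e = 2.68 / 1.48 - 1
Step 3: e = 1.81081 - 1
Step 4: e = 0.811

0.811


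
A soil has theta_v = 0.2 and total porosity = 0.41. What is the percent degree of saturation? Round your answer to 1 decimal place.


Step 1: S = 100 * theta_v / n
Step 2: S = 100 * 0.2 / 0.41
Step 3: S = 48.8%

48.8


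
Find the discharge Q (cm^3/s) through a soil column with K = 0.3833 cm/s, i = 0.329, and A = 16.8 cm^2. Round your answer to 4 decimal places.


Step 1: Apply Darcy's law: Q = K * i * A
Step 2: Q = 0.3833 * 0.329 * 16.8
Step 3: Q = 2.1186 cm^3/s

2.1186


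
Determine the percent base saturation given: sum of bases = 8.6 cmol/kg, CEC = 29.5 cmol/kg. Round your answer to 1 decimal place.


Step 1: BS = 100 * (sum of bases) / CEC
Step 2: BS = 100 * 8.6 / 29.5
Step 3: BS = 29.2%

29.2


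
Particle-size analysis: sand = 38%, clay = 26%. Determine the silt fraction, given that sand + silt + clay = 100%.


Step 1: sand + silt + clay = 100%
Step 2: silt = 100 - sand - clay
Step 3: silt = 100 - 38 - 26
Step 4: silt = 36%

36


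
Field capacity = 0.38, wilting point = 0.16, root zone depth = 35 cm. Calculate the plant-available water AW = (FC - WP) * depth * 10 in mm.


Step 1: Available water = (FC - WP) * depth * 10
Step 2: AW = (0.38 - 0.16) * 35 * 10
Step 3: AW = 0.22 * 35 * 10
Step 4: AW = 77.0 mm

77.0


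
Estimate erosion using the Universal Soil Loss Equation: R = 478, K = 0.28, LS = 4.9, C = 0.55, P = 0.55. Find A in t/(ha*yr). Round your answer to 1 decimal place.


Step 1: A = R * K * LS * C * P
Step 2: R * K = 478 * 0.28 = 133.84
Step 3: (R*K) * LS = 133.84 * 4.9 = 655.816
Step 4: * C * P = 655.816 * 0.55 * 0.55 = 198.4
Step 5: A = 198.4 t/(ha*yr)

198.4


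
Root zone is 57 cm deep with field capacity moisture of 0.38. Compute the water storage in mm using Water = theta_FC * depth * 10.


Step 1: Water (mm) = theta_FC * depth (cm) * 10
Step 2: Water = 0.38 * 57 * 10
Step 3: Water = 216.6 mm

216.6


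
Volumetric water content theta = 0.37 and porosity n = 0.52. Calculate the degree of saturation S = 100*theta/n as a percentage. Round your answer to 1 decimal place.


Step 1: S = 100 * theta_v / n
Step 2: S = 100 * 0.37 / 0.52
Step 3: S = 71.2%

71.2


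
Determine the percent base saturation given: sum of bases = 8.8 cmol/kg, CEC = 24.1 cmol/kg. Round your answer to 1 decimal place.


Step 1: BS = 100 * (sum of bases) / CEC
Step 2: BS = 100 * 8.8 / 24.1
Step 3: BS = 36.5%

36.5


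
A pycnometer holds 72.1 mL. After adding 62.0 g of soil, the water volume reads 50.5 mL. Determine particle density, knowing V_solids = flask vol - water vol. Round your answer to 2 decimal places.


Step 1: Volume of solids = flask volume - water volume with soil
Step 2: V_solids = 72.1 - 50.5 = 21.6 mL
Step 3: Particle density = mass / V_solids = 62.0 / 21.6 = 2.87 g/cm^3

2.87


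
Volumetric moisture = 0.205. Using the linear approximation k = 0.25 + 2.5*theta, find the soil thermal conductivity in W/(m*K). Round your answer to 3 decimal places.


Step 1: k = 0.25 + 2.5 * theta
Step 2: k = 0.25 + 2.5 * 0.205
Step 3: k = 0.25 + 0.513
Step 4: k = 0.763 W/(m*K)

0.763


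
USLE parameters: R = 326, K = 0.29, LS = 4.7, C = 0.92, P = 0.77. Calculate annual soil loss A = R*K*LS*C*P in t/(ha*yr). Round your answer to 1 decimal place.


Step 1: A = R * K * LS * C * P
Step 2: R * K = 326 * 0.29 = 94.54
Step 3: (R*K) * LS = 94.54 * 4.7 = 444.338
Step 4: * C * P = 444.338 * 0.92 * 0.77 = 314.8
Step 5: A = 314.8 t/(ha*yr)

314.8


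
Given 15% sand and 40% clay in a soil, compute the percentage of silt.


Step 1: sand + silt + clay = 100%
Step 2: silt = 100 - sand - clay
Step 3: silt = 100 - 15 - 40
Step 4: silt = 45%

45


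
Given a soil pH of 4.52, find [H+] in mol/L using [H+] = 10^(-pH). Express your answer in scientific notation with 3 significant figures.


Step 1: [H+] = 10^(-pH)
Step 2: [H+] = 10^(-4.52)
Step 3: [H+] = 3.02e-05 mol/L

3.02e-05


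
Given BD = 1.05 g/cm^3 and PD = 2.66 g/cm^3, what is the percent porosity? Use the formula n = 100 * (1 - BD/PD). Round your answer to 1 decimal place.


Step 1: Formula: n = 100 * (1 - BD / PD)
Step 2: n = 100 * (1 - 1.05 / 2.66)
Step 3: n = 100 * (1 - 0.39474)
Step 4: n = 60.5%

60.5


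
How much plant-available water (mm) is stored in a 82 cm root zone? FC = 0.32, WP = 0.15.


Step 1: Available water = (FC - WP) * depth * 10
Step 2: AW = (0.32 - 0.15) * 82 * 10
Step 3: AW = 0.17 * 82 * 10
Step 4: AW = 139.4 mm

139.4


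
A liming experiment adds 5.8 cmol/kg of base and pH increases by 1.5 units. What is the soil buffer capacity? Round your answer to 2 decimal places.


Step 1: BC = change in base / change in pH
Step 2: BC = 5.8 / 1.5
Step 3: BC = 3.87 cmol/(kg*pH unit)

3.87


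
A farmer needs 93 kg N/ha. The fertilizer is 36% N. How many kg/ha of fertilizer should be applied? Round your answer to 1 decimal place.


Step 1: Fertilizer rate = target N / (N content / 100)
Step 2: Rate = 93 / (36 / 100)
Step 3: Rate = 93 / 0.36
Step 4: Rate = 258.3 kg/ha

258.3


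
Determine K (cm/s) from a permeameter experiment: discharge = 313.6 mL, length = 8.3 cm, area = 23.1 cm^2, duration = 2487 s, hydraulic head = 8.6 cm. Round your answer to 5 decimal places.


Step 1: K = Q * L / (A * t * h)
Step 2: Numerator = 313.6 * 8.3 = 2602.88
Step 3: Denominator = 23.1 * 2487 * 8.6 = 494067.42
Step 4: K = 2602.88 / 494067.42 = 0.00527 cm/s

0.00527


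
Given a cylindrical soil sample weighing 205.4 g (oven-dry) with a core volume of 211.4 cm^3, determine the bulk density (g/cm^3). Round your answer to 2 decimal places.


Step 1: Identify the formula: BD = dry mass / volume
Step 2: Substitute values: BD = 205.4 / 211.4
Step 3: BD = 0.97 g/cm^3

0.97


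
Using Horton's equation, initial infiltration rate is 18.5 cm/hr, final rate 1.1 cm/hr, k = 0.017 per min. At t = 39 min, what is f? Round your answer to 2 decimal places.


Step 1: f = fc + (f0 - fc) * exp(-k * t)
Step 2: exp(-0.017 * 39) = 0.515303
Step 3: f = 1.1 + (18.5 - 1.1) * 0.515303
Step 4: f = 1.1 + 17.4 * 0.515303
Step 5: f = 10.07 cm/hr

10.07


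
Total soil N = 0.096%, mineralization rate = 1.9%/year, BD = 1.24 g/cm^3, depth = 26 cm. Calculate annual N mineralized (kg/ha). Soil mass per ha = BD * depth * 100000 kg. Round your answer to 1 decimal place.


Step 1: Soil mass per ha = BD * depth * 100000 = 1.24 * 26 * 100000 = 3224000 kg
Step 2: Total N pool = soil mass * N%/100 = 3224000 * 0.096/100 = 3095.04 kg/ha
Step 3: N mineralized = N pool * rate%/100 = 3095.04 * 1.9/100 = 58.8 kg/ha/yr

58.8


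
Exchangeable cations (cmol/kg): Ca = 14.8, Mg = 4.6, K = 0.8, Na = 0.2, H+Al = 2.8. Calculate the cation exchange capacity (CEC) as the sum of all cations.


Step 1: CEC = Ca + Mg + K + Na + (H+Al)
Step 2: CEC = 14.8 + 4.6 + 0.8 + 0.2 + 2.8
Step 3: CEC = 23.2 cmol/kg

23.2


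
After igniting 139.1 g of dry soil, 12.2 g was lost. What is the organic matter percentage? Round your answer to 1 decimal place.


Step 1: OM% = 100 * LOI / sample mass
Step 2: OM = 100 * 12.2 / 139.1
Step 3: OM = 8.8%

8.8


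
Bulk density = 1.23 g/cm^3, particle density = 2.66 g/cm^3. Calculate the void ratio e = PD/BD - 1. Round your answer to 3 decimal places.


Step 1: e = PD / BD - 1
Step 2: e = 2.66 / 1.23 - 1
Step 3: e = 2.1626 - 1
Step 4: e = 1.163

1.163


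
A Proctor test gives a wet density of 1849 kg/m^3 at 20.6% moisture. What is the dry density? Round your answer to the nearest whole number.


Step 1: Dry density = wet density / (1 + w/100)
Step 2: Dry density = 1849 / (1 + 20.6/100)
Step 3: Dry density = 1849 / 1.206
Step 4: Dry density = 1533 kg/m^3

1533


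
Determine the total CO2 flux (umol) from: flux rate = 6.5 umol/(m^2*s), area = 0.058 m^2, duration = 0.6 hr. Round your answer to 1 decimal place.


Step 1: Convert time to seconds: 0.6 hr * 3600 = 2160.0 s
Step 2: Total = flux * area * time_s
Step 3: Total = 6.5 * 0.058 * 2160.0
Step 4: Total = 814.3 umol

814.3


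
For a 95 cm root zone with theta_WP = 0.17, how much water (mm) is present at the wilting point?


Step 1: Water (mm) = theta_WP * depth * 10
Step 2: Water = 0.17 * 95 * 10
Step 3: Water = 161.5 mm

161.5


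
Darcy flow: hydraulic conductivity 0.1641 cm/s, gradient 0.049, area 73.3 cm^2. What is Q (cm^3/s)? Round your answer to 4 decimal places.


Step 1: Apply Darcy's law: Q = K * i * A
Step 2: Q = 0.1641 * 0.049 * 73.3
Step 3: Q = 0.5894 cm^3/s

0.5894


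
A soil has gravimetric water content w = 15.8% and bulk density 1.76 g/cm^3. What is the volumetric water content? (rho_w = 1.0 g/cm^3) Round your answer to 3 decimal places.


Step 1: theta = (w / 100) * BD / rho_w
Step 2: theta = (15.8 / 100) * 1.76 / 1.0
Step 3: theta = 0.158 * 1.76
Step 4: theta = 0.278

0.278


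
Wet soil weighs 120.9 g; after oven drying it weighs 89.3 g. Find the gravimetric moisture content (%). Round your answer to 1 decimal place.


Step 1: Water mass = wet - dry = 120.9 - 89.3 = 31.6 g
Step 2: w = 100 * water mass / dry mass
Step 3: w = 100 * 31.6 / 89.3 = 35.4%

35.4


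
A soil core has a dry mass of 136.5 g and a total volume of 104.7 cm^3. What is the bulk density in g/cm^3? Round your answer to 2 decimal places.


Step 1: Identify the formula: BD = dry mass / volume
Step 2: Substitute values: BD = 136.5 / 104.7
Step 3: BD = 1.3 g/cm^3

1.3


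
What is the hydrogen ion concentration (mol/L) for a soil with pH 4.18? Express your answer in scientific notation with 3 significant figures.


Step 1: [H+] = 10^(-pH)
Step 2: [H+] = 10^(-4.18)
Step 3: [H+] = 6.61e-05 mol/L

6.61e-05


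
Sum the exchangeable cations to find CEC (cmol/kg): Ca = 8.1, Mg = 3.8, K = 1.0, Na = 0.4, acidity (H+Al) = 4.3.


Step 1: CEC = Ca + Mg + K + Na + (H+Al)
Step 2: CEC = 8.1 + 3.8 + 1.0 + 0.4 + 4.3
Step 3: CEC = 17.6 cmol/kg

17.6


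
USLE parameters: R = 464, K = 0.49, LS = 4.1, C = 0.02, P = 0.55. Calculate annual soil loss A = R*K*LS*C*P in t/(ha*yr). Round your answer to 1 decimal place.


Step 1: A = R * K * LS * C * P
Step 2: R * K = 464 * 0.49 = 227.36
Step 3: (R*K) * LS = 227.36 * 4.1 = 932.176
Step 4: * C * P = 932.176 * 0.02 * 0.55 = 10.3
Step 5: A = 10.3 t/(ha*yr)

10.3


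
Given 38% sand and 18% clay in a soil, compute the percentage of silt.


Step 1: sand + silt + clay = 100%
Step 2: silt = 100 - sand - clay
Step 3: silt = 100 - 38 - 18
Step 4: silt = 44%

44


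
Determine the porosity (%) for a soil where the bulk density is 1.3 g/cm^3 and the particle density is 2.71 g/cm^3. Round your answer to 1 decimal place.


Step 1: Formula: n = 100 * (1 - BD / PD)
Step 2: n = 100 * (1 - 1.3 / 2.71)
Step 3: n = 100 * (1 - 0.4797)
Step 4: n = 52.0%

52.0


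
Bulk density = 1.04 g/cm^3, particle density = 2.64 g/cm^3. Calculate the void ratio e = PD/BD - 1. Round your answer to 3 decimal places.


Step 1: e = PD / BD - 1
Step 2: e = 2.64 / 1.04 - 1
Step 3: e = 2.53846 - 1
Step 4: e = 1.538

1.538


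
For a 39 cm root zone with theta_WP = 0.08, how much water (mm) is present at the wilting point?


Step 1: Water (mm) = theta_WP * depth * 10
Step 2: Water = 0.08 * 39 * 10
Step 3: Water = 31.2 mm

31.2


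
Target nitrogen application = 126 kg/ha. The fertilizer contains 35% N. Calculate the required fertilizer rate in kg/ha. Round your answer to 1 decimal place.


Step 1: Fertilizer rate = target N / (N content / 100)
Step 2: Rate = 126 / (35 / 100)
Step 3: Rate = 126 / 0.35
Step 4: Rate = 360.0 kg/ha

360.0


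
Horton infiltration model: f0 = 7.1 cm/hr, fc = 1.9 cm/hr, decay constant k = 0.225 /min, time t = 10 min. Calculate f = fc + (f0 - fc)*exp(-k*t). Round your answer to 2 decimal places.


Step 1: f = fc + (f0 - fc) * exp(-k * t)
Step 2: exp(-0.225 * 10) = 0.105399
Step 3: f = 1.9 + (7.1 - 1.9) * 0.105399
Step 4: f = 1.9 + 5.2 * 0.105399
Step 5: f = 2.45 cm/hr

2.45


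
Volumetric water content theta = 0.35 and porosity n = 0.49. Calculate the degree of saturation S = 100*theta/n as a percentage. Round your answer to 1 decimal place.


Step 1: S = 100 * theta_v / n
Step 2: S = 100 * 0.35 / 0.49
Step 3: S = 71.4%

71.4


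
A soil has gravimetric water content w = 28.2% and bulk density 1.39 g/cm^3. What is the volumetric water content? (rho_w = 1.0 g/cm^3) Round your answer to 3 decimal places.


Step 1: theta = (w / 100) * BD / rho_w
Step 2: theta = (28.2 / 100) * 1.39 / 1.0
Step 3: theta = 0.282 * 1.39
Step 4: theta = 0.392

0.392


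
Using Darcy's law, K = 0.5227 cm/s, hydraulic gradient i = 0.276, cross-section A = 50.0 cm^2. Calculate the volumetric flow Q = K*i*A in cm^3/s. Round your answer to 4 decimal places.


Step 1: Apply Darcy's law: Q = K * i * A
Step 2: Q = 0.5227 * 0.276 * 50.0
Step 3: Q = 7.2133 cm^3/s

7.2133


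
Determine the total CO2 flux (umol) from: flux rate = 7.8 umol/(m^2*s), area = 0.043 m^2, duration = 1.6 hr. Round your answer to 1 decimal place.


Step 1: Convert time to seconds: 1.6 hr * 3600 = 5760.0 s
Step 2: Total = flux * area * time_s
Step 3: Total = 7.8 * 0.043 * 5760.0
Step 4: Total = 1931.9 umol

1931.9


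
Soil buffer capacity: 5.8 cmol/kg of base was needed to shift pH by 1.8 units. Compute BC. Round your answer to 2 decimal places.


Step 1: BC = change in base / change in pH
Step 2: BC = 5.8 / 1.8
Step 3: BC = 3.22 cmol/(kg*pH unit)

3.22


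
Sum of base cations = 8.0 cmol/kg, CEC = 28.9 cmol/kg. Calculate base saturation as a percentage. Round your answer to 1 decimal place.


Step 1: BS = 100 * (sum of bases) / CEC
Step 2: BS = 100 * 8.0 / 28.9
Step 3: BS = 27.7%

27.7


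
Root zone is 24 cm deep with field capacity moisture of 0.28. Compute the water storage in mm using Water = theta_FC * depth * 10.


Step 1: Water (mm) = theta_FC * depth (cm) * 10
Step 2: Water = 0.28 * 24 * 10
Step 3: Water = 67.2 mm

67.2


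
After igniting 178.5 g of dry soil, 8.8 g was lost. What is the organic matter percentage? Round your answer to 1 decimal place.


Step 1: OM% = 100 * LOI / sample mass
Step 2: OM = 100 * 8.8 / 178.5
Step 3: OM = 4.9%

4.9


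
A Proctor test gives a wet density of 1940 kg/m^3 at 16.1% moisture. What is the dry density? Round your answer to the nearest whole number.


Step 1: Dry density = wet density / (1 + w/100)
Step 2: Dry density = 1940 / (1 + 16.1/100)
Step 3: Dry density = 1940 / 1.161
Step 4: Dry density = 1671 kg/m^3

1671


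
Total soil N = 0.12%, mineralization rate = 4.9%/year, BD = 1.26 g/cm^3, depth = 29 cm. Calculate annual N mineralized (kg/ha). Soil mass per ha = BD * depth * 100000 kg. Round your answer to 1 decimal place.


Step 1: Soil mass per ha = BD * depth * 100000 = 1.26 * 29 * 100000 = 3654000 kg
Step 2: Total N pool = soil mass * N%/100 = 3654000 * 0.12/100 = 4384.8 kg/ha
Step 3: N mineralized = N pool * rate%/100 = 4384.8 * 4.9/100 = 214.9 kg/ha/yr

214.9


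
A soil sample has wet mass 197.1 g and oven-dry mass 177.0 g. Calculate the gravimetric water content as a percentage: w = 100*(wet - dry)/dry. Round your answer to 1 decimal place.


Step 1: Water mass = wet - dry = 197.1 - 177.0 = 20.1 g
Step 2: w = 100 * water mass / dry mass
Step 3: w = 100 * 20.1 / 177.0 = 11.4%

11.4


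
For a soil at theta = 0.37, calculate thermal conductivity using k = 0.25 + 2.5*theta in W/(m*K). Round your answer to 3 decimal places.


Step 1: k = 0.25 + 2.5 * theta
Step 2: k = 0.25 + 2.5 * 0.37
Step 3: k = 0.25 + 0.925
Step 4: k = 1.175 W/(m*K)

1.175


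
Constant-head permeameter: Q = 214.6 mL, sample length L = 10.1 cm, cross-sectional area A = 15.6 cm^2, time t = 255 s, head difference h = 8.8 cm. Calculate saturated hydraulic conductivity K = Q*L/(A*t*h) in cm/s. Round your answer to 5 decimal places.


Step 1: K = Q * L / (A * t * h)
Step 2: Numerator = 214.6 * 10.1 = 2167.46
Step 3: Denominator = 15.6 * 255 * 8.8 = 35006.4
Step 4: K = 2167.46 / 35006.4 = 0.06192 cm/s

0.06192


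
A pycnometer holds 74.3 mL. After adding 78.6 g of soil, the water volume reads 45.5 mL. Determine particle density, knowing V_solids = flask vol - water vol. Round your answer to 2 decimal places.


Step 1: Volume of solids = flask volume - water volume with soil
Step 2: V_solids = 74.3 - 45.5 = 28.8 mL
Step 3: Particle density = mass / V_solids = 78.6 / 28.8 = 2.73 g/cm^3

2.73


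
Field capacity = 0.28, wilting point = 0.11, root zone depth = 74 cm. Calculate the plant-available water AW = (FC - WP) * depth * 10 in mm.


Step 1: Available water = (FC - WP) * depth * 10
Step 2: AW = (0.28 - 0.11) * 74 * 10
Step 3: AW = 0.17 * 74 * 10
Step 4: AW = 125.8 mm

125.8


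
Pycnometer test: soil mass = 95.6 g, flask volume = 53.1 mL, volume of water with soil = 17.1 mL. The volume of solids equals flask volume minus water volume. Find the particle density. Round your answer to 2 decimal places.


Step 1: Volume of solids = flask volume - water volume with soil
Step 2: V_solids = 53.1 - 17.1 = 36.0 mL
Step 3: Particle density = mass / V_solids = 95.6 / 36.0 = 2.66 g/cm^3

2.66


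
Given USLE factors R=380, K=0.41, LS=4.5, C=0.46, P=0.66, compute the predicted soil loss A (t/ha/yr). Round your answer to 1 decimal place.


Step 1: A = R * K * LS * C * P
Step 2: R * K = 380 * 0.41 = 155.8
Step 3: (R*K) * LS = 155.8 * 4.5 = 701.1
Step 4: * C * P = 701.1 * 0.46 * 0.66 = 212.9
Step 5: A = 212.9 t/(ha*yr)

212.9


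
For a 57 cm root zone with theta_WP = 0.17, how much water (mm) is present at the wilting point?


Step 1: Water (mm) = theta_WP * depth * 10
Step 2: Water = 0.17 * 57 * 10
Step 3: Water = 96.9 mm

96.9


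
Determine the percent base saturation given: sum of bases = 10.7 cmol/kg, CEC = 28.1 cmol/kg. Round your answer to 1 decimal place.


Step 1: BS = 100 * (sum of bases) / CEC
Step 2: BS = 100 * 10.7 / 28.1
Step 3: BS = 38.1%

38.1


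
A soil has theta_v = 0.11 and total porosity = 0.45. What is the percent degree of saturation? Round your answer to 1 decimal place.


Step 1: S = 100 * theta_v / n
Step 2: S = 100 * 0.11 / 0.45
Step 3: S = 24.4%

24.4


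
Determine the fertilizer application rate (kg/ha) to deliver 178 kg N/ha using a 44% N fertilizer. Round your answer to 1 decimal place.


Step 1: Fertilizer rate = target N / (N content / 100)
Step 2: Rate = 178 / (44 / 100)
Step 3: Rate = 178 / 0.44
Step 4: Rate = 404.5 kg/ha

404.5


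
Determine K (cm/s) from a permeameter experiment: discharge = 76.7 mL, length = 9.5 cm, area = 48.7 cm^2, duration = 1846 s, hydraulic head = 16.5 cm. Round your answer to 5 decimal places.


Step 1: K = Q * L / (A * t * h)
Step 2: Numerator = 76.7 * 9.5 = 728.65
Step 3: Denominator = 48.7 * 1846 * 16.5 = 1483353.3
Step 4: K = 728.65 / 1483353.3 = 0.00049 cm/s

0.00049


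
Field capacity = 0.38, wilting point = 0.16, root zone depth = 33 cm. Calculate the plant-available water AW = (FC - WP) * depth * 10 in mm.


Step 1: Available water = (FC - WP) * depth * 10
Step 2: AW = (0.38 - 0.16) * 33 * 10
Step 3: AW = 0.22 * 33 * 10
Step 4: AW = 72.6 mm

72.6


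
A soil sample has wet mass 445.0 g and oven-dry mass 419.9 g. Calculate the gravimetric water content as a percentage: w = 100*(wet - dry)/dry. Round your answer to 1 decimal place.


Step 1: Water mass = wet - dry = 445.0 - 419.9 = 25.1 g
Step 2: w = 100 * water mass / dry mass
Step 3: w = 100 * 25.1 / 419.9 = 6.0%

6.0


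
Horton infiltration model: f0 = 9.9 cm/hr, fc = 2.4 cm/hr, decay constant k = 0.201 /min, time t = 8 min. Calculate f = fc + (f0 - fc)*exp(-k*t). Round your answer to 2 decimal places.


Step 1: f = fc + (f0 - fc) * exp(-k * t)
Step 2: exp(-0.201 * 8) = 0.200288
Step 3: f = 2.4 + (9.9 - 2.4) * 0.200288
Step 4: f = 2.4 + 7.5 * 0.200288
Step 5: f = 3.9 cm/hr

3.9


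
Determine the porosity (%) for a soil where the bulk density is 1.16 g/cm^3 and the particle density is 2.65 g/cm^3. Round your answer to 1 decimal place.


Step 1: Formula: n = 100 * (1 - BD / PD)
Step 2: n = 100 * (1 - 1.16 / 2.65)
Step 3: n = 100 * (1 - 0.43774)
Step 4: n = 56.2%

56.2


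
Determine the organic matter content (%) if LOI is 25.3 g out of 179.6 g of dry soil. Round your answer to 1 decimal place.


Step 1: OM% = 100 * LOI / sample mass
Step 2: OM = 100 * 25.3 / 179.6
Step 3: OM = 14.1%

14.1


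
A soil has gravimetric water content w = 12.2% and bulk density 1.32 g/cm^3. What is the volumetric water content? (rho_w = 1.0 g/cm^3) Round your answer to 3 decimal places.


Step 1: theta = (w / 100) * BD / rho_w
Step 2: theta = (12.2 / 100) * 1.32 / 1.0
Step 3: theta = 0.122 * 1.32
Step 4: theta = 0.161

0.161


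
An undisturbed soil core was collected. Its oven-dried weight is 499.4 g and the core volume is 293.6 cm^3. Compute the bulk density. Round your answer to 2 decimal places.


Step 1: Identify the formula: BD = dry mass / volume
Step 2: Substitute values: BD = 499.4 / 293.6
Step 3: BD = 1.7 g/cm^3

1.7


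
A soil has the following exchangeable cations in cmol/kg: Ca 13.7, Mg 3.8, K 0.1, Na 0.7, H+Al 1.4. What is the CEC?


Step 1: CEC = Ca + Mg + K + Na + (H+Al)
Step 2: CEC = 13.7 + 3.8 + 0.1 + 0.7 + 1.4
Step 3: CEC = 19.7 cmol/kg

19.7


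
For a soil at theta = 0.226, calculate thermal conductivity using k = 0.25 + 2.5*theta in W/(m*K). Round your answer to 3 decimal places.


Step 1: k = 0.25 + 2.5 * theta
Step 2: k = 0.25 + 2.5 * 0.226
Step 3: k = 0.25 + 0.565
Step 4: k = 0.815 W/(m*K)

0.815


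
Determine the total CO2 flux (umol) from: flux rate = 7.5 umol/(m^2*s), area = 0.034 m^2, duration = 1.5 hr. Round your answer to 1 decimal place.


Step 1: Convert time to seconds: 1.5 hr * 3600 = 5400.0 s
Step 2: Total = flux * area * time_s
Step 3: Total = 7.5 * 0.034 * 5400.0
Step 4: Total = 1377.0 umol

1377.0


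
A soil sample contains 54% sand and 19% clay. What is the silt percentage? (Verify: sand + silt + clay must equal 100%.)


Step 1: sand + silt + clay = 100%
Step 2: silt = 100 - sand - clay
Step 3: silt = 100 - 54 - 19
Step 4: silt = 27%

27
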